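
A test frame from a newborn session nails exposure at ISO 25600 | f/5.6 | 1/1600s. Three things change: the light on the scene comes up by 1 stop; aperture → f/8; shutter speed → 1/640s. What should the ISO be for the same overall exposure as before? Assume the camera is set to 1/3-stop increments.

ISO 10000

Scene light: 1 stop brighter.
Aperture: f/5.6 → f/6.3 → f/7.1 → f/8 — 1 stop narrower (darker).
Shutter speed: 1/1600 → 1/1250 → 1/1000 → 1/800 → 1/640 — 1 1/3 stops longer (brighter).
Net so far: 1 1/3 stops brighter. ISO: 25600 → 20000 → 16000 → 12800 → 10000.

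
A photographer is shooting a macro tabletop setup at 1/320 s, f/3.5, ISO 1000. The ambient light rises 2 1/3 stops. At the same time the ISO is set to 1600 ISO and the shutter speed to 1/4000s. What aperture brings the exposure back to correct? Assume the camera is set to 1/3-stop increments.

f/2.8

Scene light: 2 1/3 stops brighter.
ISO: 1000 → 1250 → 1600 — 2/3 stop higher (brighter).
Shutter speed: 1/320 → 1/400 → 1/500 → 1/640 → 1/800 → 1/1000 → 1/1250 → 1/1600 → 1/2000 → 1/2500 → 1/3200 → 1/4000 — 3 2/3 stops faster (darker).
Net so far: 2/3 stop darker. Aperture: f/3.5 → f/3.2 → f/2.8.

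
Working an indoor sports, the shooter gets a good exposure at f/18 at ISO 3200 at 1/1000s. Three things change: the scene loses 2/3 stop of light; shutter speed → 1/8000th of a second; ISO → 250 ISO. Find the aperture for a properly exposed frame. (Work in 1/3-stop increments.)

f/1.4

Scene light: 2/3 stop darker.
Shutter speed: 1/1000 → 1/1250 → 1/1600 → 1/2000 → 1/2500 → 1/3200 → 1/4000 → 1/5000 → 1/6400 → 1/8000 — 3 stops faster (darker).
ISO: 3200 → 2500 → 2000 → 1600 → 1250 → 1000 → 800 → 640 → 500 → 400 → 320 → 250 — 3 2/3 stops dropped (darker).
Net so far: 7 1/3 stops darker. Aperture: f/18 → f/16 → f/14 → f/13 → f/11 → f/10 → f/9 → f/8 → f/7.1 → f/6.3 → f/5.6 → f/5 → f/4.5 → f/4 → f/3.5 → f/3.2 → f/2.8 → f/2.5 → f/2.2 → f/2 → f/1.8 → f/1.6 → f/1.4.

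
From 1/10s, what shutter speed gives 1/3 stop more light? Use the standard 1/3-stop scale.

1/8s

Shutter speed: 1/10 → 1/8 — 1/3 stop longer (brighter).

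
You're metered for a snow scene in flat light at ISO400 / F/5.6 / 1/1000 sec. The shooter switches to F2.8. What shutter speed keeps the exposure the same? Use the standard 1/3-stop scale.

Aperture: f/5.6 → f/5 → f/4.5 → f/4 → f/3.5 → f/3.2 → f/2.8 — 2 stops opened up (brighter).
Need 2 stops darker from the shutter speed: 1/1000 → 1/1250 → 1/1600 → 1/2000 → 1/2500 → 1/3200 → 1/4000.

1/4000s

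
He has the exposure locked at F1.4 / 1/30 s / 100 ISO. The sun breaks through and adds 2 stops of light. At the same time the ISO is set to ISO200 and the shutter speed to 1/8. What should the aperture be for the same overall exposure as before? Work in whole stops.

Scene light: 2 stops brighter.
ISO: 100 → 200 — 1 stop higher (brighter).
Shutter speed: 1/30 → 1/15 → 1/8 — 2 stops slower (brighter).
Net so far: 5 stops brighter. Aperture: f/1.4 → f/2 → f/2.8 → f/4 → f/5.6 → f/8.

f/8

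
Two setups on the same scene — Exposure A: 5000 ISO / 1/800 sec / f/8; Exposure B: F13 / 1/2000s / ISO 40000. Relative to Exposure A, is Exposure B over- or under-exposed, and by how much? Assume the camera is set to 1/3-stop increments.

1/3 stop brighter

Aperture: f/8 → f/9 → f/10 → f/11 → f/13 — 1 1/3 stops narrower (darker).
Shutter speed: 1/800 → 1/1000 → 1/1250 → 1/1600 → 1/2000 — 1 1/3 stops shorter (darker).
ISO: 5000 → 6400 → 8000 → 10000 → 12800 → 16000 → 20000 → 25600 → 32000 → 40000 — 3 stops higher (brighter).
Net: −1 1/3 −1 1/3 +3 = +1/3 stops.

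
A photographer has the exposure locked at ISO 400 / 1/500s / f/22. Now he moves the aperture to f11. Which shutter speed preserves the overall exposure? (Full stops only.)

Aperture: f/22 → f/16 → f/11 — 2 stops wider (brighter).
Need 2 stops darker from the shutter speed: 1/500 → 1/1000 → 1/2000.

1/2000s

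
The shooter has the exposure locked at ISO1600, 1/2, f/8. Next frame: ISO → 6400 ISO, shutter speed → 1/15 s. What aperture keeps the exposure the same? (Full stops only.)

ISO: 1600 → 3200 → 6400 — 2 stops higher (brighter).
Shutter speed: 1/2 → 1/4 → 1/8 → 1/15 — 3 stops faster (darker).
Net change so far: 1 stop darker. Offset with the aperture: f/8 → f/5.6.

f/5.6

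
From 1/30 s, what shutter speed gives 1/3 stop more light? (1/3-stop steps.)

1/25s

Shutter speed: 1/30 → 1/25 — 1/3 stop slower (brighter).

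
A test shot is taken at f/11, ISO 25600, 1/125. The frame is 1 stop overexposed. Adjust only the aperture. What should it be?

f/16

Overexposed by 1 stop → need 1 stop darker.
Aperture: f/11 → f/16.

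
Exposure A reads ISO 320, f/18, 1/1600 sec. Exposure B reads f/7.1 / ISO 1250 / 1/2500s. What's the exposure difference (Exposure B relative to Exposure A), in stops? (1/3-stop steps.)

4 stops brighter

Aperture: f/18 → f/16 → f/14 → f/13 → f/11 → f/10 → f/9 → f/8 → f/7.1 — 2 2/3 stops opened up (brighter).
Shutter speed: 1/1600 → 1/2000 → 1/2500 — 2/3 stop faster (darker).
ISO: 320 → 400 → 500 → 640 → 800 → 1000 → 1250 — 2 stops raised (brighter).
Net: +2 2/3 −2/3 +2 = +4 stops.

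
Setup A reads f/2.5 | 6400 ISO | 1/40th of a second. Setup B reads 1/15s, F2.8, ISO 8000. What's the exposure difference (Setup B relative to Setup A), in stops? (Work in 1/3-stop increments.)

Aperture: f/2.5 → f/2.8 — 1/3 stop narrower (darker).
Shutter speed: 1/40 → 1/30 → 1/25 → 1/20 → 1/15 — 1 1/3 stops longer (brighter).
ISO: 6400 → 8000 — 1/3 stop raised (brighter).
Net: −1/3 +1 1/3 +1/3 = +1 1/3 stops.

1 1/3 stops brighter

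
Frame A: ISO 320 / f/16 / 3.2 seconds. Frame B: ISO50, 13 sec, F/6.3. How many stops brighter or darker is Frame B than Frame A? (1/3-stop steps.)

Aperture: f/16 → f/14 → f/13 → f/11 → f/10 → f/9 → f/8 → f/7.1 → f/6.3 — 2 2/3 stops wider (brighter).
Shutter speed: 3.2 → 4 → 5 → 6 → 8 → 10 → 13 — 2 stops longer (brighter).
ISO: 320 → 250 → 200 → 160 → 125 → 100 → 80 → 64 → 50 — 2 2/3 stops dropped (darker).
Net: +2 2/3 +2 −2 2/3 = +2 stops.

2 stops brighter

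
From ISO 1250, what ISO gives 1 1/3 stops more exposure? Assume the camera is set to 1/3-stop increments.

ISO 3200

ISO: 1250 → 1600 → 2000 → 2500 → 3200 — 1 1/3 stops higher (brighter).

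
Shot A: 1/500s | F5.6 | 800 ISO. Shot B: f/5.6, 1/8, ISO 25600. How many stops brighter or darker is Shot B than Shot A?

Aperture: unchanged.
Shutter speed: 1/500 → 1/250 → 1/125 → 1/60 → 1/30 → 1/15 → 1/8 — 6 stops longer (brighter).
ISO: 800 → 1600 → 3200 → 6400 → 12800 → 25600 — 5 stops raised (brighter).
Net: +6 +5 = +11 stops.

11 stops brighter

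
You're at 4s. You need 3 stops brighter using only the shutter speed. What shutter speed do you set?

Shutter speed: 4 → 8 → 15 → 30 — 3 stops longer (brighter).

30 s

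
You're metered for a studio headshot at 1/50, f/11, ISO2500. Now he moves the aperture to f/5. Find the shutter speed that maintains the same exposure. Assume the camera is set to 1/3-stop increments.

1/250s

Aperture: f/11 → f/10 → f/9 → f/8 → f/7.1 → f/6.3 → f/5.6 → f/5 — 2 1/3 stops opened up (brighter).
Need 2 1/3 stops darker from the shutter speed: 1/50 → 1/60 → 1/80 → 1/100 → 1/125 → 1/160 → 1/200 → 1/250.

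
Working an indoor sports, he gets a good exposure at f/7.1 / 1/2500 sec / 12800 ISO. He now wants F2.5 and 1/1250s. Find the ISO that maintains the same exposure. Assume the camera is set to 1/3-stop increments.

Aperture: f/7.1 → f/6.3 → f/5.6 → f/5 → f/4.5 → f/4 → f/3.5 → f/3.2 → f/2.8 → f/2.5 — 3 stops larger aperture (brighter).
Shutter speed: 1/2500 → 1/2000 → 1/1600 → 1/1250 — 1 stop longer (brighter).
Net change so far: 4 stops brighter. Offset with the ISO: 12800 → 10000 → 8000 → 6400 → 5000 → 4000 → 3200 → 2500 → 2000 → 1600 → 1250 → 1000 → 800.

ISO 800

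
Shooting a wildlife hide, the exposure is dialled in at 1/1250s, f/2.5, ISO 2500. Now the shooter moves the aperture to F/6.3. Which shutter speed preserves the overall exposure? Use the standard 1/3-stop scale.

1/200s

Aperture: f/2.5 → f/2.8 → f/3.2 → f/3.5 → f/4 → f/4.5 → f/5 → f/5.6 → f/6.3 — 2 2/3 stops stopped down (darker).
Need 2 2/3 stops brighter from the shutter speed: 1/1250 → 1/1000 → 1/800 → 1/640 → 1/500 → 1/400 → 1/320 → 1/250 → 1/200.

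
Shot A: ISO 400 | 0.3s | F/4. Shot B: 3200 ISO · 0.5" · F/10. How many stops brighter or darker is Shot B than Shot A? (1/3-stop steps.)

1 stop brighter

Aperture: f/4 → f/4.5 → f/5 → f/5.6 → f/6.3 → f/7.1 → f/8 → f/9 → f/10 — 2 2/3 stops stopped down (darker).
Shutter speed: 0.3 → 0.4 → 0.5 — 2/3 stop slower (brighter).
ISO: 400 → 500 → 640 → 800 → 1000 → 1250 → 1600 → 2000 → 2500 → 3200 — 3 stops raised (brighter).
Net: −2 2/3 +2/3 +3 = +1 stop.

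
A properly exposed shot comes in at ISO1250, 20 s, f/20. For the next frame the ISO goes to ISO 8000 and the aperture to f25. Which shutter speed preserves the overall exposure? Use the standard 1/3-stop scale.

5 s

ISO: 1250 → 1600 → 2000 → 2500 → 3200 → 4000 → 5000 → 6400 → 8000 — 2 2/3 stops raised (brighter).
Aperture: f/20 → f/22 → f/25 — 2/3 stop smaller aperture (darker).
Net change so far: 2 stops brighter. Offset with the shutter speed: 20 → 15 → 13 → 10 → 8 → 6 → 5.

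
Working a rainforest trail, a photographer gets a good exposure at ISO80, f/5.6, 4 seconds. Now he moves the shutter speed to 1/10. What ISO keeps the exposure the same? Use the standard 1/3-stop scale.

ISO 3200

Shutter speed: 4 → 3.2 → 2.5 → 2 → 1.6 → 1.3 → 1 → 0.8 → 0.6 → 0.5 → 0.4 → 0.3 → 1/4 → 1/5 → 1/6 → 1/8 → 1/10 — 5 1/3 stops faster (darker).
Need 5 1/3 stops brighter from the ISO: 80 → 100 → 125 → 160 → 200 → 250 → 320 → 400 → 500 → 640 → 800 → 1000 → 1250 → 1600 → 2000 → 2500 → 3200.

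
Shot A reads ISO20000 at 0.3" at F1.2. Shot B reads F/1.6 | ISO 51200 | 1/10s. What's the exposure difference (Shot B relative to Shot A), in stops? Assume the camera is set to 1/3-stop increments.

1 stop darker

Aperture: f/1.2 → f/1.4 → f/1.6 — 2/3 stop smaller aperture (darker).
Shutter speed: 0.3 → 1/4 → 1/5 → 1/6 → 1/8 → 1/10 — 1 2/3 stops shorter (darker).
ISO: 20000 → 25600 → 32000 → 40000 → 51200 — 1 1/3 stops raised (brighter).
Net: −2/3 −1 2/3 +1 1/3 = −1 stop.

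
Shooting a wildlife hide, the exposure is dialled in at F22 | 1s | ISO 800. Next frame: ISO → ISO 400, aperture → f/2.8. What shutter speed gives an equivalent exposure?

ISO: 800 → 400 — 1 stop lower (darker).
Aperture: f/22 → f/16 → f/11 → f/8 → f/5.6 → f/4 → f/2.8 — 6 stops wider (brighter).
Net change so far: 5 stops brighter. Offset with the shutter speed: 1 → 1/2 → 1/4 → 1/8 → 1/15 → 1/30.

1/30s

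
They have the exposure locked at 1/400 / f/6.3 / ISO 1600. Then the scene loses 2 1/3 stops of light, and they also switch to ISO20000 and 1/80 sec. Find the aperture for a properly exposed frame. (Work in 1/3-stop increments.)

f/22

Scene light: 2 1/3 stops darker.
ISO: 1600 → 2000 → 2500 → 3200 → 4000 → 5000 → 6400 → 8000 → 10000 → 12800 → 16000 → 20000 — 3 2/3 stops raised (brighter).
Shutter speed: 1/400 → 1/320 → 1/250 → 1/200 → 1/160 → 1/125 → 1/100 → 1/80 — 2 1/3 stops longer (brighter).
Net so far: 3 2/3 stops brighter. Aperture: f/6.3 → f/7.1 → f/8 → f/9 → f/10 → f/11 → f/13 → f/14 → f/16 → f/18 → f/20 → f/22.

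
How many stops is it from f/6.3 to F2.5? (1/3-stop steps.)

2 2/3 stops

f/6.3 → f/5.6 → f/5 → f/4.5 → f/4 → f/3.5 → f/3.2 → f/2.8 → f/2.5 — count the steps: 8 third-stops = 2 2/3 stops.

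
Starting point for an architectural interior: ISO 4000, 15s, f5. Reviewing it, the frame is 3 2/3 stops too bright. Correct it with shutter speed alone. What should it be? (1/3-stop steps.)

1.3 s

Overexposed by 3 2/3 stops → need 3 2/3 stops darker.
Shutter speed: 15 → 13 → 10 → 8 → 6 → 5 → 4 → 3.2 → 2.5 → 2 → 1.6 → 1.3.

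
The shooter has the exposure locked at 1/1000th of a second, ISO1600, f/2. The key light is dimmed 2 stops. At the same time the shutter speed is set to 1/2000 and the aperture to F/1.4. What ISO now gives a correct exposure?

ISO 6400

Scene light: 2 stops darker.
Shutter speed: 1/1000 → 1/2000 — 1 stop faster (darker).
Aperture: f/2 → f/1.4 — 1 stop wider (brighter).
Net so far: 2 stops darker. ISO: 1600 → 3200 → 6400.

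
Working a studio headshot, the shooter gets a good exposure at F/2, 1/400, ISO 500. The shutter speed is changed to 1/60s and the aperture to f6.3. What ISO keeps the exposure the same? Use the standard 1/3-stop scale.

Shutter speed: 1/400 → 1/320 → 1/250 → 1/200 → 1/160 → 1/125 → 1/100 → 1/80 → 1/60 — 2 2/3 stops slower (brighter).
Aperture: f/2 → f/2.2 → f/2.5 → f/2.8 → f/3.2 → f/3.5 → f/4 → f/4.5 → f/5 → f/5.6 → f/6.3 — 3 1/3 stops stopped down (darker).
Net change so far: 2/3 stop darker. Offset with the ISO: 500 → 640 → 800.

ISO 800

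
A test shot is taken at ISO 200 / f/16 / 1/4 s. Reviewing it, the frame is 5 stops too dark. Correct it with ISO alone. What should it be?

ISO 6400

Underexposed by 5 stops → need 5 stops brighter.
ISO: 200 → 400 → 800 → 1600 → 3200 → 6400.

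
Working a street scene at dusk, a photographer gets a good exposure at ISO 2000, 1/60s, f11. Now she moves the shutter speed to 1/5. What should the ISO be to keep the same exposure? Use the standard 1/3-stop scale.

ISO 160

Shutter speed: 1/60 → 1/50 → 1/40 → 1/30 → 1/25 → 1/20 → 1/15 → 1/13 → 1/10 → 1/8 → 1/6 → 1/5 — 3 2/3 stops slower (brighter).
Need 3 2/3 stops darker from the ISO: 2000 → 1600 → 1250 → 1000 → 800 → 640 → 500 → 400 → 320 → 250 → 200 → 160.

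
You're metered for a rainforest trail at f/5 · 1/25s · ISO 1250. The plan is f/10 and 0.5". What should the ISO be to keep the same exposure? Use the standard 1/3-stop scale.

Aperture: f/5 → f/5.6 → f/6.3 → f/7.1 → f/8 → f/9 → f/10 — 2 stops stopped down (darker).
Shutter speed: 1/25 → 1/20 → 1/15 → 1/13 → 1/10 → 1/8 → 1/6 → 1/5 → 1/4 → 0.3 → 0.4 → 0.5 — 3 2/3 stops slower (brighter).
Net change so far: 1 2/3 stops brighter. Offset with the ISO: 1250 → 1000 → 800 → 640 → 500 → 400.

ISO 400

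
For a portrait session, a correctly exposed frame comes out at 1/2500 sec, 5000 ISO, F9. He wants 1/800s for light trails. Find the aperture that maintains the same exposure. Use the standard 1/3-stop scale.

Shutter speed: 1/2500 → 1/2000 → 1/1600 → 1/1250 → 1/1000 → 1/800 — 1 2/3 stops slower (brighter).
Need 1 2/3 stops darker from the aperture: f/9 → f/10 → f/11 → f/13 → f/14 → f/16.

f/16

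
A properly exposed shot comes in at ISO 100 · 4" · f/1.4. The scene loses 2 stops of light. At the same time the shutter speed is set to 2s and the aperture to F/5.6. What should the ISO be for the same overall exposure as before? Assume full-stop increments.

Scene light: 2 stops darker.
Shutter speed: 4 → 2 — 1 stop faster (darker).
Aperture: f/1.4 → f/2 → f/2.8 → f/4 → f/5.6 — 4 stops narrower (darker).
Net so far: 7 stops darker. ISO: 100 → 200 → 400 → 800 → 1600 → 3200 → 6400 → 12800.

ISO 12800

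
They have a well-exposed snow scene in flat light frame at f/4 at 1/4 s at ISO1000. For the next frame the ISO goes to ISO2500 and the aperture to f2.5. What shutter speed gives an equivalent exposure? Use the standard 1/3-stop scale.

ISO: 1000 → 1250 → 1600 → 2000 → 2500 — 1 1/3 stops raised (brighter).
Aperture: f/4 → f/3.5 → f/3.2 → f/2.8 → f/2.5 — 1 1/3 stops opened up (brighter).
Net change so far: 2 2/3 stops brighter. Offset with the shutter speed: 1/4 → 1/5 → 1/6 → 1/8 → 1/10 → 1/13 → 1/15 → 1/20 → 1/25.

1/25s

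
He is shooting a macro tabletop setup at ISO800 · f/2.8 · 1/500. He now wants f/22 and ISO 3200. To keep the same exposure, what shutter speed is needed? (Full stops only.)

Aperture: f/2.8 → f/4 → f/5.6 → f/8 → f/11 → f/16 → f/22 — 6 stops smaller aperture (darker).
ISO: 800 → 1600 → 3200 — 2 stops higher (brighter).
Net change so far: 4 stops darker. Offset with the shutter speed: 1/500 → 1/250 → 1/125 → 1/60 → 1/30.

1/30s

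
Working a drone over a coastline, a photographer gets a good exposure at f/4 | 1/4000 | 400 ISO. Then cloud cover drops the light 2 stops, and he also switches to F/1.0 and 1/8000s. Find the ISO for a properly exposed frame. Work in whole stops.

ISO 200

Scene light: 2 stops darker.
Aperture: f/4 → f/2.8 → f/2 → f/1.4 → f/1.0 — 4 stops larger aperture (brighter).
Shutter speed: 1/4000 → 1/8000 — 1 stop shorter (darker).
Net so far: 1 stop brighter. ISO: 400 → 200.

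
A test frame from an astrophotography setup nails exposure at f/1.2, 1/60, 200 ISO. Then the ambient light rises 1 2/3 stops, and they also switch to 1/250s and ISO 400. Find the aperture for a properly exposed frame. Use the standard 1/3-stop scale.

Scene light: 1 2/3 stops brighter.
Shutter speed: 1/60 → 1/80 → 1/100 → 1/125 → 1/160 → 1/200 → 1/250 — 2 stops faster (darker).
ISO: 200 → 250 → 320 → 400 — 1 stop higher (brighter).
Net so far: 2/3 stop brighter. Aperture: f/1.2 → f/1.4 → f/1.6.

f/1.6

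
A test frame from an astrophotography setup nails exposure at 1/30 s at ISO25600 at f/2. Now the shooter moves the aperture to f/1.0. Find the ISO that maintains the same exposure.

ISO 6400

Aperture: f/2 → f/1.4 → f/1.0 — 2 stops opened up (brighter).
Need 2 stops darker from the ISO: 25600 → 12800 → 6400.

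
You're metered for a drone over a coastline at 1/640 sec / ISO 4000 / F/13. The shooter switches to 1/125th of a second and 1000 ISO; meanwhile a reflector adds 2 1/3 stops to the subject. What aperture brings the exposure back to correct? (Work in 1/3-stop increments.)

f/32

Scene light: 2 1/3 stops brighter.
Shutter speed: 1/640 → 1/500 → 1/400 → 1/320 → 1/250 → 1/200 → 1/160 → 1/125 — 2 1/3 stops longer (brighter).
ISO: 4000 → 3200 → 2500 → 2000 → 1600 → 1250 → 1000 — 2 stops lower (darker).
Net so far: 2 2/3 stops brighter. Aperture: f/13 → f/14 → f/16 → f/18 → f/20 → f/22 → f/25 → f/29 → f/32.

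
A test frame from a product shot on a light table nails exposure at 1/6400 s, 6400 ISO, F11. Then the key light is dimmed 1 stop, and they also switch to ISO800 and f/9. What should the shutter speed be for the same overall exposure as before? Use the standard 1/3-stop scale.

Scene light: 1 stop darker.
ISO: 6400 → 5000 → 4000 → 3200 → 2500 → 2000 → 1600 → 1250 → 1000 → 800 — 3 stops dropped (darker).
Aperture: f/11 → f/10 → f/9 — 2/3 stop wider (brighter).
Net so far: 3 1/3 stops darker. Shutter speed: 1/6400 → 1/5000 → 1/4000 → 1/3200 → 1/2500 → 1/2000 → 1/1600 → 1/1250 → 1/1000 → 1/800 → 1/640.

1/640s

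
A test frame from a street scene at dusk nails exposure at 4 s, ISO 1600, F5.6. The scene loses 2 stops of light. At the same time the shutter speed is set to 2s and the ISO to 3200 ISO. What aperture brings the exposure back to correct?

Scene light: 2 stops darker.
Shutter speed: 4 → 2 — 1 stop shorter (darker).
ISO: 1600 → 3200 — 1 stop higher (brighter).
Net so far: 2 stops darker. Aperture: f/5.6 → f/4 → f/2.8.

f/2.8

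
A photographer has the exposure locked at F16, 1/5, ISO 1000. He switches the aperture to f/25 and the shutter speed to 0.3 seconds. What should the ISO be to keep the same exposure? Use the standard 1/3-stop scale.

ISO 1600

Aperture: f/16 → f/18 → f/20 → f/22 → f/25 — 1 1/3 stops smaller aperture (darker).
Shutter speed: 1/5 → 1/4 → 0.3 — 2/3 stop slower (brighter).
Net change so far: 2/3 stop darker. Offset with the ISO: 1000 → 1250 → 1600.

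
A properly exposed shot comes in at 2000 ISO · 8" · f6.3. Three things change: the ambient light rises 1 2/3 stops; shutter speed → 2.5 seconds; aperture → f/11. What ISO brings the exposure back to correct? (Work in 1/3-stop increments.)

Scene light: 1 2/3 stops brighter.
Shutter speed: 8 → 6 → 5 → 4 → 3.2 → 2.5 — 1 2/3 stops faster (darker).
Aperture: f/6.3 → f/7.1 → f/8 → f/9 → f/10 → f/11 — 1 2/3 stops narrower (darker).
Net so far: 1 2/3 stops darker. ISO: 2000 → 2500 → 3200 → 4000 → 5000 → 6400.

ISO 6400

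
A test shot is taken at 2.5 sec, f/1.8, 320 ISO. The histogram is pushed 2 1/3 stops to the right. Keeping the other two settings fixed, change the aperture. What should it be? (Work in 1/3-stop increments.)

f/4

Overexposed by 2 1/3 stops → need 2 1/3 stops darker.
Aperture: f/1.8 → f/2 → f/2.2 → f/2.5 → f/2.8 → f/3.2 → f/3.5 → f/4.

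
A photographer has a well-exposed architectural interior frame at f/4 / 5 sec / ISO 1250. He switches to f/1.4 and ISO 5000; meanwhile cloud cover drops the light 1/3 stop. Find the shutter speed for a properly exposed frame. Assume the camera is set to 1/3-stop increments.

Scene light: 1/3 stop darker.
Aperture: f/4 → f/3.5 → f/3.2 → f/2.8 → f/2.5 → f/2.2 → f/2 → f/1.8 → f/1.6 → f/1.4 — 3 stops opened up (brighter).
ISO: 1250 → 1600 → 2000 → 2500 → 3200 → 4000 → 5000 — 2 stops higher (brighter).
Net so far: 4 2/3 stops brighter. Shutter speed: 5 → 4 → 3.2 → 2.5 → 2 → 1.6 → 1.3 → 1 → 0.8 → 0.6 → 0.5 → 0.4 → 0.3 → 1/4 → 1/5.

1/5s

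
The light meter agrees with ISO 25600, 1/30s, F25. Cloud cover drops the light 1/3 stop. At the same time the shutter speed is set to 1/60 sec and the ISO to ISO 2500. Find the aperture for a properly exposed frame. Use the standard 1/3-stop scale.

Scene light: 1/3 stop darker.
Shutter speed: 1/30 → 1/40 → 1/50 → 1/60 — 1 stop shorter (darker).
ISO: 25600 → 20000 → 16000 → 12800 → 10000 → 8000 → 6400 → 5000 → 4000 → 3200 → 2500 — 3 1/3 stops dropped (darker).
Net so far: 4 2/3 stops darker. Aperture: f/25 → f/22 → f/20 → f/18 → f/16 → f/14 → f/13 → f/11 → f/10 → f/9 → f/8 → f/7.1 → f/6.3 → f/5.6 → f/5.

f/5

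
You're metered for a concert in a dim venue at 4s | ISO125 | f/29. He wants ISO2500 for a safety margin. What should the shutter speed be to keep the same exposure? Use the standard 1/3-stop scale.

1/5s

ISO: 125 → 160 → 200 → 250 → 320 → 400 → 500 → 640 → 800 → 1000 → 1250 → 1600 → 2000 → 2500 — 4 1/3 stops higher (brighter).
Need 4 1/3 stops darker from the shutter speed: 4 → 3.2 → 2.5 → 2 → 1.6 → 1.3 → 1 → 0.8 → 0.6 → 0.5 → 0.4 → 0.3 → 1/4 → 1/5.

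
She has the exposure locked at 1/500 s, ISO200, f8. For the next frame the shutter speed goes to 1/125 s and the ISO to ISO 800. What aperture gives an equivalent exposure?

f/32

Shutter speed: 1/500 → 1/250 → 1/125 — 2 stops slower (brighter).
ISO: 200 → 400 → 800 — 2 stops higher (brighter).
Net change so far: 4 stops brighter. Offset with the aperture: f/8 → f/11 → f/16 → f/22 → f/32.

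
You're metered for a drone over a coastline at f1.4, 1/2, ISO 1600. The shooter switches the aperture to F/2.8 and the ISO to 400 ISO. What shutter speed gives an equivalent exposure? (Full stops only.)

8 s

Aperture: f/1.4 → f/2 → f/2.8 — 2 stops narrower (darker).
ISO: 1600 → 800 → 400 — 2 stops dropped (darker).
Net change so far: 4 stops darker. Offset with the shutter speed: 1/2 → 1 → 2 → 4 → 8.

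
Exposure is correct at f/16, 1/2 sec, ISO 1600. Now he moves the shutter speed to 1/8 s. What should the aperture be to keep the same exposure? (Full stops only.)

f/8

Shutter speed: 1/2 → 1/4 → 1/8 — 2 stops shorter (darker).
Need 2 stops brighter from the aperture: f/16 → f/11 → f/8.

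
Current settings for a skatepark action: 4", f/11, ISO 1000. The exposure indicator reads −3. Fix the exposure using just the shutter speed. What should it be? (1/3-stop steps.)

30 s

Underexposed by 3 stops → need 3 stops brighter.
Shutter speed: 4 → 5 → 6 → 8 → 10 → 13 → 15 → 20 → 25 → 30.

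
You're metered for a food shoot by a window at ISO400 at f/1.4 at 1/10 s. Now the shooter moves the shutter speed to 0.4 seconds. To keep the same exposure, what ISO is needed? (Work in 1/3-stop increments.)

ISO 100

Shutter speed: 1/10 → 1/8 → 1/6 → 1/5 → 1/4 → 0.3 → 0.4 — 2 stops slower (brighter).
Need 2 stops darker from the ISO: 400 → 320 → 250 → 200 → 160 → 125 → 100.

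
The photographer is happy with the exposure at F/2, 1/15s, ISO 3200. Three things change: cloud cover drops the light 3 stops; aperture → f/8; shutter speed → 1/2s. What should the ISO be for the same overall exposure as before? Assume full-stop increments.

ISO 51200

Scene light: 3 stops darker.
Aperture: f/2 → f/2.8 → f/4 → f/5.6 → f/8 — 4 stops narrower (darker).
Shutter speed: 1/15 → 1/8 → 1/4 → 1/2 — 3 stops longer (brighter).
Net so far: 4 stops darker. ISO: 3200 → 6400 → 12800 → 25600 → 51200.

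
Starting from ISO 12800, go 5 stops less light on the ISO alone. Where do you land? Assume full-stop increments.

ISO: 12800 → 6400 → 3200 → 1600 → 800 → 400 — 5 stops lower (darker).

ISO 400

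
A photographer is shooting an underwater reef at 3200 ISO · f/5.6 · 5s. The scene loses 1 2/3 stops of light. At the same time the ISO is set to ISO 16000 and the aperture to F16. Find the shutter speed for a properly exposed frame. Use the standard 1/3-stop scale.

25 s

Scene light: 1 2/3 stops darker.
ISO: 3200 → 4000 → 5000 → 6400 → 8000 → 10000 → 12800 → 16000 — 2 1/3 stops higher (brighter).
Aperture: f/5.6 → f/6.3 → f/7.1 → f/8 → f/9 → f/10 → f/11 → f/13 → f/14 → f/16 — 3 stops smaller aperture (darker).
Net so far: 2 1/3 stops darker. Shutter speed: 5 → 6 → 8 → 10 → 13 → 15 → 20 → 25.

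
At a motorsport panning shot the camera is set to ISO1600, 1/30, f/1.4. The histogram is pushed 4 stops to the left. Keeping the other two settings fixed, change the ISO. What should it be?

ISO 25600

Underexposed by 4 stops → need 4 stops brighter.
ISO: 1600 → 3200 → 6400 → 12800 → 25600.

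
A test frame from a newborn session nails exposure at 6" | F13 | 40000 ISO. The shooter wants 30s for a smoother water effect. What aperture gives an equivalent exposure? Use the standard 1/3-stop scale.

Shutter speed: 6 → 8 → 10 → 13 → 15 → 20 → 25 → 30 — 2 1/3 stops slower (brighter).
Need 2 1/3 stops darker from the aperture: f/13 → f/14 → f/16 → f/18 → f/20 → f/22 → f/25 → f/29.

f/29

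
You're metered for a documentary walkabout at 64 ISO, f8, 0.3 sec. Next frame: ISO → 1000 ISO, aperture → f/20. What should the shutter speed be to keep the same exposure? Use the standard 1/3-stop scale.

ISO: 64 → 80 → 100 → 125 → 160 → 200 → 250 → 320 → 400 → 500 → 640 → 800 → 1000 — 4 stops raised (brighter).
Aperture: f/8 → f/9 → f/10 → f/11 → f/13 → f/14 → f/16 → f/18 → f/20 — 2 2/3 stops stopped down (darker).
Net change so far: 1 1/3 stops brighter. Offset with the shutter speed: 0.3 → 1/4 → 1/5 → 1/6 → 1/8.

1/8s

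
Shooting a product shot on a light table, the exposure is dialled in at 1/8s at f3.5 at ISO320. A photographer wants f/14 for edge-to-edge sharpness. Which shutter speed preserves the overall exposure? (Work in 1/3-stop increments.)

Aperture: f/3.5 → f/4 → f/4.5 → f/5 → f/5.6 → f/6.3 → f/7.1 → f/8 → f/9 → f/10 → f/11 → f/13 → f/14 — 4 stops smaller aperture (darker).
Need 4 stops brighter from the shutter speed: 1/8 → 1/6 → 1/5 → 1/4 → 0.3 → 0.4 → 0.5 → 0.6 → 0.8 → 1 → 1.3 → 1.6 → 2.

2 s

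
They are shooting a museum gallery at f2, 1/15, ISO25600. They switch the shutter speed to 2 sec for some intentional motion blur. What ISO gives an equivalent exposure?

ISO 800

Shutter speed: 1/15 → 1/8 → 1/4 → 1/2 → 1 → 2 — 5 stops slower (brighter).
Need 5 stops darker from the ISO: 25600 → 12800 → 6400 → 3200 → 1600 → 800.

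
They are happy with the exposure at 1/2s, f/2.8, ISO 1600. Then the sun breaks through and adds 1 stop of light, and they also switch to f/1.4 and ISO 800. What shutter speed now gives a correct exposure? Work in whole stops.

Scene light: 1 stop brighter.
Aperture: f/2.8 → f/2 → f/1.4 — 2 stops larger aperture (brighter).
ISO: 1600 → 800 — 1 stop dropped (darker).
Net so far: 2 stops brighter. Shutter speed: 1/2 → 1/4 → 1/8.

1/8s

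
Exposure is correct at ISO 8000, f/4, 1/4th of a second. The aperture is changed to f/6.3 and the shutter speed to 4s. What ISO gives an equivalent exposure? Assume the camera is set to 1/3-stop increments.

Aperture: f/4 → f/4.5 → f/5 → f/5.6 → f/6.3 — 1 1/3 stops narrower (darker).
Shutter speed: 1/4 → 0.3 → 0.4 → 0.5 → 0.6 → 0.8 → 1 → 1.3 → 1.6 → 2 → 2.5 → 3.2 → 4 — 4 stops slower (brighter).
Net change so far: 2 2/3 stops brighter. Offset with the ISO: 8000 → 6400 → 5000 → 4000 → 3200 → 2500 → 2000 → 1600 → 1250.

ISO 1250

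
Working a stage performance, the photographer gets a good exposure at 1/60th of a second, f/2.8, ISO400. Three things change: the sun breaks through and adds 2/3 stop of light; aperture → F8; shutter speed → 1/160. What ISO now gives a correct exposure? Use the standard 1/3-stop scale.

ISO 5000

Scene light: 2/3 stop brighter.
Aperture: f/2.8 → f/3.2 → f/3.5 → f/4 → f/4.5 → f/5 → f/5.6 → f/6.3 → f/7.1 → f/8 — 3 stops stopped down (darker).
Shutter speed: 1/60 → 1/80 → 1/100 → 1/125 → 1/160 — 1 1/3 stops faster (darker).
Net so far: 3 2/3 stops darker. ISO: 400 → 500 → 640 → 800 → 1000 → 1250 → 1600 → 2000 → 2500 → 3200 → 4000 → 5000.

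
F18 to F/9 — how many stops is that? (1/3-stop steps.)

2 stops

f/18 → f/16 → f/14 → f/13 → f/11 → f/10 → f/9 — count the steps: 6 third-stops = 2 stops.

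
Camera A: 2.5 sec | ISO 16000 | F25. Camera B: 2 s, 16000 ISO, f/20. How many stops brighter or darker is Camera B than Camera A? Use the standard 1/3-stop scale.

1/3 stop brighter

Aperture: f/25 → f/22 → f/20 — 2/3 stop wider (brighter).
Shutter speed: 2.5 → 2 — 1/3 stop faster (darker).
ISO: unchanged.
Net: +2/3 −1/3 = +1/3 stops.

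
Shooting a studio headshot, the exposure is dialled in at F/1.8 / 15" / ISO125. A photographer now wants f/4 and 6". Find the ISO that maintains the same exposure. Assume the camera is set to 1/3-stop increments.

ISO 1600

Aperture: f/1.8 → f/2 → f/2.2 → f/2.5 → f/2.8 → f/3.2 → f/3.5 → f/4 — 2 1/3 stops stopped down (darker).
Shutter speed: 15 → 13 → 10 → 8 → 6 — 1 1/3 stops shorter (darker).
Net change so far: 3 2/3 stops darker. Offset with the ISO: 125 → 160 → 200 → 250 → 320 → 400 → 500 → 640 → 800 → 1000 → 1250 → 1600.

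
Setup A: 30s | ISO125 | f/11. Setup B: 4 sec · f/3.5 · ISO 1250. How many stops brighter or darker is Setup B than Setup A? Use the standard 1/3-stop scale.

3 2/3 stops brighter

Aperture: f/11 → f/10 → f/9 → f/8 → f/7.1 → f/6.3 → f/5.6 → f/5 → f/4.5 → f/4 → f/3.5 — 3 1/3 stops opened up (brighter).
Shutter speed: 30 → 25 → 20 → 15 → 13 → 10 → 8 → 6 → 5 → 4 — 3 stops shorter (darker).
ISO: 125 → 160 → 200 → 250 → 320 → 400 → 500 → 640 → 800 → 1000 → 1250 — 3 1/3 stops raised (brighter).
Net: +3 1/3 −3 +3 1/3 = +3 2/3 stops.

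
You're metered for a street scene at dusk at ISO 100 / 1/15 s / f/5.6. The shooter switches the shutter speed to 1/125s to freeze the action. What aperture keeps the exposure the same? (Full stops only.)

f/2

Shutter speed: 1/15 → 1/30 → 1/60 → 1/125 — 3 stops faster (darker).
Need 3 stops brighter from the aperture: f/5.6 → f/4 → f/2.8 → f/2.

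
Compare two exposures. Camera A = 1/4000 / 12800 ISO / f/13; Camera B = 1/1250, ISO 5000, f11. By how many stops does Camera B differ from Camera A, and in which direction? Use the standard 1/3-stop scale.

Aperture: f/13 → f/11 — 1/3 stop wider (brighter).
Shutter speed: 1/4000 → 1/3200 → 1/2500 → 1/2000 → 1/1600 → 1/1250 — 1 2/3 stops longer (brighter).
ISO: 12800 → 10000 → 8000 → 6400 → 5000 — 1 1/3 stops dropped (darker).
Net: +1/3 +1 2/3 −1 1/3 = +2/3 stops.

2/3 stop brighter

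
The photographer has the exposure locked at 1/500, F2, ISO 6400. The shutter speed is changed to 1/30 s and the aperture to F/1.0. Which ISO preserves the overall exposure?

ISO 100

Shutter speed: 1/500 → 1/250 → 1/125 → 1/60 → 1/30 — 4 stops longer (brighter).
Aperture: f/2 → f/1.4 → f/1.0 — 2 stops opened up (brighter).
Net change so far: 6 stops brighter. Offset with the ISO: 6400 → 3200 → 1600 → 800 → 400 → 200 → 100.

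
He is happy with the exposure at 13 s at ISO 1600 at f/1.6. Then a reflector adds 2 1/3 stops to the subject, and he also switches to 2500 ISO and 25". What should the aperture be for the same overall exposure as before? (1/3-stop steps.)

Scene light: 2 1/3 stops brighter.
ISO: 1600 → 2000 → 2500 — 2/3 stop higher (brighter).
Shutter speed: 13 → 15 → 20 → 25 — 1 stop slower (brighter).
Net so far: 4 stops brighter. Aperture: f/1.6 → f/1.8 → f/2 → f/2.2 → f/2.5 → f/2.8 → f/3.2 → f/3.5 → f/4 → f/4.5 → f/5 → f/5.6 → f/6.3.

f/6.3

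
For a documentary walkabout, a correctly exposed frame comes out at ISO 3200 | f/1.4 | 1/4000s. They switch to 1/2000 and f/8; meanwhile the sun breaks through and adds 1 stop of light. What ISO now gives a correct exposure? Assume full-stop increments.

Scene light: 1 stop brighter.
Shutter speed: 1/4000 → 1/2000 — 1 stop slower (brighter).
Aperture: f/1.4 → f/2 → f/2.8 → f/4 → f/5.6 → f/8 — 5 stops stopped down (darker).
Net so far: 3 stops darker. ISO: 3200 → 6400 → 12800 → 25600.

ISO 25600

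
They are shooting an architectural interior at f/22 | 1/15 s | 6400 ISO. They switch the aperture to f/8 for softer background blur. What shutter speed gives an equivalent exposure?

1/125s

Aperture: f/22 → f/16 → f/11 → f/8 — 3 stops opened up (brighter).
Need 3 stops darker from the shutter speed: 1/15 → 1/30 → 1/60 → 1/125.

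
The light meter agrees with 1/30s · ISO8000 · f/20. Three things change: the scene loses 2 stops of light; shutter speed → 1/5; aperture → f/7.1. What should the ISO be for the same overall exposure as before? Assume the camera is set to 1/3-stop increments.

ISO 640

Scene light: 2 stops darker.
Shutter speed: 1/30 → 1/25 → 1/20 → 1/15 → 1/13 → 1/10 → 1/8 → 1/6 → 1/5 — 2 2/3 stops longer (brighter).
Aperture: f/20 → f/18 → f/16 → f/14 → f/13 → f/11 → f/10 → f/9 → f/8 → f/7.1 — 3 stops opened up (brighter).
Net so far: 3 2/3 stops brighter. ISO: 8000 → 6400 → 5000 → 4000 → 3200 → 2500 → 2000 → 1600 → 1250 → 1000 → 800 → 640.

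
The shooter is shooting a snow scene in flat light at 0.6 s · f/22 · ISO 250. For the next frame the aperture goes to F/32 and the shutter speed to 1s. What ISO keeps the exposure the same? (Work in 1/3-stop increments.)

ISO 320

Aperture: f/22 → f/25 → f/29 → f/32 — 1 stop narrower (darker).
Shutter speed: 0.6 → 0.8 → 1 — 2/3 stop slower (brighter).
Net change so far: 1/3 stop darker. Offset with the ISO: 250 → 320.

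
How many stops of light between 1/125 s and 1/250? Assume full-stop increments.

1/125 → 1/250 — count the steps: 1 stop.

1 stop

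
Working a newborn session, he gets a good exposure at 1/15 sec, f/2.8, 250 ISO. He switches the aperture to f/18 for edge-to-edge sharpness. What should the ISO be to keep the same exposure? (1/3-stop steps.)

ISO 10000

Aperture: f/2.8 → f/3.2 → f/3.5 → f/4 → f/4.5 → f/5 → f/5.6 → f/6.3 → f/7.1 → f/8 → f/9 → f/10 → f/11 → f/13 → f/14 → f/16 → f/18 — 5 1/3 stops stopped down (darker).
Need 5 1/3 stops brighter from the ISO: 250 → 320 → 400 → 500 → 640 → 800 → 1000 → 1250 → 1600 → 2000 → 2500 → 3200 → 4000 → 5000 → 6400 → 8000 → 10000.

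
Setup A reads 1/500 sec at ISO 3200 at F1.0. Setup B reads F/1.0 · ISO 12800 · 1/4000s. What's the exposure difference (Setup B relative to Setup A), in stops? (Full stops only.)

Aperture: unchanged.
Shutter speed: 1/500 → 1/1000 → 1/2000 → 1/4000 — 3 stops shorter (darker).
ISO: 3200 → 6400 → 12800 — 2 stops raised (brighter).
Net: −3 +2 = −1 stop.

1 stop darker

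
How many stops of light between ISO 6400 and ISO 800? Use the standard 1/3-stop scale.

3 stops

6400 → 5000 → 4000 → 3200 → 2500 → 2000 → 1600 → 1250 → 1000 → 800 — count the steps: 9 third-stops = 3 stops.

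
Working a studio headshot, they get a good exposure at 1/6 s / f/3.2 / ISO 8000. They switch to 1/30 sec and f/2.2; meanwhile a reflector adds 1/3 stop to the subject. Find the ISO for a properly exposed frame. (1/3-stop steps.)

Scene light: 1/3 stop brighter.
Shutter speed: 1/6 → 1/8 → 1/10 → 1/13 → 1/15 → 1/20 → 1/25 → 1/30 — 2 1/3 stops faster (darker).
Aperture: f/3.2 → f/2.8 → f/2.5 → f/2.2 — 1 stop wider (brighter).
Net so far: 1 stop darker. ISO: 8000 → 10000 → 12800 → 16000.

ISO 16000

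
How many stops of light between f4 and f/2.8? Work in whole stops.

f/4 → f/2.8 — count the steps: 1 stop.

1 stop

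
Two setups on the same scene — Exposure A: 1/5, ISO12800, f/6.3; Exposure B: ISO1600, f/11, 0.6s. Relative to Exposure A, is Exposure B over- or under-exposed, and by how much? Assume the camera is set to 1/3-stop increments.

Aperture: f/6.3 → f/7.1 → f/8 → f/9 → f/10 → f/11 — 1 2/3 stops smaller aperture (darker).
Shutter speed: 1/5 → 1/4 → 0.3 → 0.4 → 0.5 → 0.6 — 1 2/3 stops slower (brighter).
ISO: 12800 → 10000 → 8000 → 6400 → 5000 → 4000 → 3200 → 2500 → 2000 → 1600 — 3 stops dropped (darker).
Net: −1 2/3 +1 2/3 −3 = −3 stops.

3 stops darker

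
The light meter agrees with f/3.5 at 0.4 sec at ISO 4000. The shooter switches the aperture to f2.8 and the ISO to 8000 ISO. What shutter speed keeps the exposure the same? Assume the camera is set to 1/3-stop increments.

1/8s

Aperture: f/3.5 → f/3.2 → f/2.8 — 2/3 stop wider (brighter).
ISO: 4000 → 5000 → 6400 → 8000 — 1 stop raised (brighter).
Net change so far: 1 2/3 stops brighter. Offset with the shutter speed: 0.4 → 0.3 → 1/4 → 1/5 → 1/6 → 1/8.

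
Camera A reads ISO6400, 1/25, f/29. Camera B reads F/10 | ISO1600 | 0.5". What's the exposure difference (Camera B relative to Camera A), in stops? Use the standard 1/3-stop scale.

Aperture: f/29 → f/25 → f/22 → f/20 → f/18 → f/16 → f/14 → f/13 → f/11 → f/10 — 3 stops wider (brighter).
Shutter speed: 1/25 → 1/20 → 1/15 → 1/13 → 1/10 → 1/8 → 1/6 → 1/5 → 1/4 → 0.3 → 0.4 → 0.5 — 3 2/3 stops slower (brighter).
ISO: 6400 → 5000 → 4000 → 3200 → 2500 → 2000 → 1600 — 2 stops dropped (darker).
Net: +3 +3 2/3 −2 = +4 2/3 stops.

4 2/3 stops brighter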